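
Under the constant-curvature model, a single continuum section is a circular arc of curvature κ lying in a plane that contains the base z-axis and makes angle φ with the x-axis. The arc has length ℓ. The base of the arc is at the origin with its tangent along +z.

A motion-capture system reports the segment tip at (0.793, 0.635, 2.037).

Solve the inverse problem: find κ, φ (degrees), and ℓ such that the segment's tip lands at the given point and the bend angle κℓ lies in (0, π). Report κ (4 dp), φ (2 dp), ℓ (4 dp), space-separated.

ρ = √(x²+y²) = √(0.793² + 0.635²) = 1.01591
φ = atan2(y, x) mod 360° = atan2(0.635, 0.793) = 38.6862°
|p|² = ρ² + z² = 1.01591² + 2.037² = 5.18144
κ = 2ρ / |p|² = 2×1.01591 / 5.18144 = 0.39213
θ = 2·atan2(ρ, z) = 2·atan2(1.01591, 2.037) = 0.92526 rad
ℓ = θ/κ = 0.92526/0.39213 = 2.35955

0.3921 38.69 2.3595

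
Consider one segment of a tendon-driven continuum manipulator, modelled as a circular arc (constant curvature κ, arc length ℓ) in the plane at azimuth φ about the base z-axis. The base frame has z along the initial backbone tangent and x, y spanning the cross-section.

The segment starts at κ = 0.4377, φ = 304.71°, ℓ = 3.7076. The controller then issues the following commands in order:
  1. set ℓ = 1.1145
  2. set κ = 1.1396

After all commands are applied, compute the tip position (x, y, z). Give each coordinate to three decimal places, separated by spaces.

initial: κ=0.4377, φ=304.71°, ℓ=3.7076
cmd 1: set ℓ=1.1145 → (κ,φ,ℓ)=(0.4377,304.71°,1.1145) → tip=(0.1517,-0.2191,1.0708)
cmd 2: set κ=1.1396 → (κ,φ,ℓ)=(1.1396,304.71°,1.1145) → tip=(0.3517,-0.5077,0.8381)

0.352 -0.508 0.838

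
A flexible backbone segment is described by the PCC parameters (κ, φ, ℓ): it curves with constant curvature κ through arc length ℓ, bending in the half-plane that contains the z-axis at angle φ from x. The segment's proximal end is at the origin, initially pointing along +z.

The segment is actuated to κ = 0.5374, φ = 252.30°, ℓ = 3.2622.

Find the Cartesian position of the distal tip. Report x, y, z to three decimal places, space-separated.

-0.668 -2.094 1.830

θ = κ·ℓ = 0.5374 × 3.2622 = 1.75311 rad
ρ = (1 − cos θ)/κ = (1 − -0.18130)/0.5374 = 2.19818
z = sin θ / κ = 0.98343/0.5374 = 1.82997
x = ρ cos φ = 2.19818 × cos(252.30°) = -0.66832
y = ρ sin φ = 2.19818 × sin(252.30°) = -2.09412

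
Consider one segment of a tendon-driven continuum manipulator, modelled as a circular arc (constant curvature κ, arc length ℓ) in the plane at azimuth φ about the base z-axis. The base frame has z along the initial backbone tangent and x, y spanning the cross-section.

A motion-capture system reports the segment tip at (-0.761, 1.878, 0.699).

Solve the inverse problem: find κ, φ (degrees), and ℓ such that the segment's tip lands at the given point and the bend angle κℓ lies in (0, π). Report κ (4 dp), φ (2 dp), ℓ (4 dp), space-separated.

0.8820 112.06 2.8085

ρ = √(x²+y²) = √(-0.761² + 1.878²) = 2.02633
φ = atan2(y, x) mod 360° = atan2(1.878, -0.761) = 112.0587°
|p|² = ρ² + z² = 2.02633² + 0.699² = 4.59461
κ = 2ρ / |p|² = 2×2.02633 / 4.59461 = 0.88205
θ = 2·atan2(ρ, z) = 2·atan2(2.02633, 0.699) = 2.47724 rad
ℓ = θ/κ = 2.47724/0.88205 = 2.80851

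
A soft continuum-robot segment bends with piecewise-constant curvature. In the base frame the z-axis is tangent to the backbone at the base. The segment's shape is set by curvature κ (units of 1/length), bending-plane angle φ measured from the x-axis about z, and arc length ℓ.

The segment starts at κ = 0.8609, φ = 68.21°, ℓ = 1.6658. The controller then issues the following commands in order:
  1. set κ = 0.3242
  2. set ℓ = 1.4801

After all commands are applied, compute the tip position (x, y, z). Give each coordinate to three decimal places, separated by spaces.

0.129 0.323 1.424

initial: κ=0.8609, φ=68.21°, ℓ=1.6658
cmd 1: set κ=0.3242 → (κ,φ,ℓ)=(0.3242,68.21°,1.6658) → tip=(0.1630,0.4076,1.5860)
cmd 2: set ℓ=1.4801 → (κ,φ,ℓ)=(0.3242,68.21°,1.4801) → tip=(0.1293,0.3235,1.4240)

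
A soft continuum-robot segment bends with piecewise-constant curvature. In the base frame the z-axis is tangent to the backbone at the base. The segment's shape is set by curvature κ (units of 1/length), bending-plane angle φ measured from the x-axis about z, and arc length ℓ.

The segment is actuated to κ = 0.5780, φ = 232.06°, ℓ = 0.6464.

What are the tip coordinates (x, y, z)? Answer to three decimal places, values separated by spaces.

θ = κ·ℓ = 0.5780 × 0.6464 = 0.37362 rad
ρ = (1 − cos θ)/κ = (1 − 0.93101)/0.5780 = 0.11936
z = sin θ / κ = 0.36499/0.5780 = 0.63147
x = ρ cos φ = 0.11936 × cos(232.06°) = -0.07338
y = ρ sin φ = 0.11936 × sin(232.06°) = -0.09413

-0.073 -0.094 0.631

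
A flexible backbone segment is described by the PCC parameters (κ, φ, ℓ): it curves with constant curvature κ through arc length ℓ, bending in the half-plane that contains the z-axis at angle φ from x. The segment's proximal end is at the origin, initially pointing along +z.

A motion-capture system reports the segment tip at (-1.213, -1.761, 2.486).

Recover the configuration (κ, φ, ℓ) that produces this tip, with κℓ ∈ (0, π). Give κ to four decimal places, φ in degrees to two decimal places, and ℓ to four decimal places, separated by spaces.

ρ = √(x²+y²) = √(-1.213² + -1.761²) = 2.13834
φ = atan2(y, x) mod 360° = atan2(-1.761, -1.213) = 235.4404°
|p|² = ρ² + z² = 2.13834² + 2.486² = 10.75269
κ = 2ρ / |p|² = 2×2.13834 / 10.75269 = 0.39773
θ = 2·atan2(ρ, z) = 2·atan2(2.13834, 2.486) = 1.42072 rad
ℓ = θ/κ = 1.42072/0.39773 = 3.57205

0.3977 235.44 3.5721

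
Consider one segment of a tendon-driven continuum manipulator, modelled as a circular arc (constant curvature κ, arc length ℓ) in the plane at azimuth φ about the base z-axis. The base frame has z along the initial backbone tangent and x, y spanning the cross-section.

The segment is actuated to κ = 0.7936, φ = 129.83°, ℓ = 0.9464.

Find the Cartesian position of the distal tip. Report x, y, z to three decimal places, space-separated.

-0.217 0.260 0.860

θ = κ·ℓ = 0.7936 × 0.9464 = 0.75106 rad
ρ = (1 − cos θ)/κ = (1 − 0.73096)/0.7936 = 0.33901
z = sin θ / κ = 0.68242/0.7936 = 0.85990
x = ρ cos φ = 0.33901 × cos(129.83°) = -0.21714
y = ρ sin φ = 0.33901 × sin(129.83°) = 0.26034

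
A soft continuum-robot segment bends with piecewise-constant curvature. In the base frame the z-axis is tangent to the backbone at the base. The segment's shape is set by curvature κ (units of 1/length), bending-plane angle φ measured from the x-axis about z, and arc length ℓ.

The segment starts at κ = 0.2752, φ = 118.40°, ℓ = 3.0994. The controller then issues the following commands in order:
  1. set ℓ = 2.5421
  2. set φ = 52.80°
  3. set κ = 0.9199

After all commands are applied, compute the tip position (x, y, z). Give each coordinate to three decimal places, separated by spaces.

1.114 1.467 0.782

initial: κ=0.2752, φ=118.40°, ℓ=3.0994
cmd 1: set ℓ=2.5421 → (κ,φ,ℓ)=(0.2752,118.40°,2.5421) → tip=(-0.4060,0.7508,2.3398)
cmd 2: set φ=52.80° → (κ,φ,ℓ)=(0.2752,52.80°,2.5421) → tip=(0.5160,0.6799,2.3398)
cmd 3: set κ=0.9199 → (κ,φ,ℓ)=(0.9199,52.80°,2.5421) → tip=(1.1137,1.4672,0.7822)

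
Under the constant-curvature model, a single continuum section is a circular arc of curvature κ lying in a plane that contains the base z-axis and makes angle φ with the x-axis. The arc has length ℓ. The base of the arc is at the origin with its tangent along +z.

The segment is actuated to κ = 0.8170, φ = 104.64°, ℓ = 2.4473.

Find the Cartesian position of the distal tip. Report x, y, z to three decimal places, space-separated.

-0.438 1.676 1.113

θ = κ·ℓ = 0.8170 × 2.4473 = 1.99944 rad
ρ = (1 − cos θ)/κ = (1 − -0.41564)/0.8170 = 1.73273
z = sin θ / κ = 0.90953/0.8170 = 1.11325
x = ρ cos φ = 1.73273 × cos(104.64°) = -0.43794
y = ρ sin φ = 1.73273 × sin(104.64°) = 1.67647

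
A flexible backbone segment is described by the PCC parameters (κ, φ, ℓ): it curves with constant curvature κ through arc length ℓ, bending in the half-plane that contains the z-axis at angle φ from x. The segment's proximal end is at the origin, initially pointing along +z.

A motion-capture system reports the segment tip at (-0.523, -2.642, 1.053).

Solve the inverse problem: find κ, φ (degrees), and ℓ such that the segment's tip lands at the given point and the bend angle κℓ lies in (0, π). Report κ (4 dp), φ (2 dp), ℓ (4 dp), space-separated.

0.6441 258.80 3.7200

ρ = √(x²+y²) = √(-0.523² + -2.642²) = 2.69327
φ = atan2(y, x) mod 360° = atan2(-2.642, -0.523) = 258.8027°
|p|² = ρ² + z² = 2.69327² + 1.053² = 8.36250
κ = 2ρ / |p|² = 2×2.69327 / 8.36250 = 0.64413
θ = 2·atan2(ρ, z) = 2·atan2(2.69327, 1.053) = 2.39619 rad
ℓ = θ/κ = 2.39619/0.64413 = 3.72004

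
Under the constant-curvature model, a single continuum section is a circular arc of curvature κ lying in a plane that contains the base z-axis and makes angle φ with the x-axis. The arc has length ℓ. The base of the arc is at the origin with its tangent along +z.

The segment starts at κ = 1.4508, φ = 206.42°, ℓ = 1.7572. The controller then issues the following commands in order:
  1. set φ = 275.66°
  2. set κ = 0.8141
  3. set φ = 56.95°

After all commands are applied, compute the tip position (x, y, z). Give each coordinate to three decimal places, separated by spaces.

0.576 0.886 1.216

initial: κ=1.4508, φ=206.42°, ℓ=1.7572
cmd 1: set φ=275.66° → (κ,φ,ℓ)=(1.4508,275.66°,1.7572) → tip=(0.1244,-1.2550,0.3848)
cmd 2: set κ=0.8141 → (κ,φ,ℓ)=(0.8141,275.66°,1.7572) → tip=(0.1042,-1.0515,1.2163)
cmd 3: set φ=56.95° → (κ,φ,ℓ)=(0.8141,56.95°,1.7572) → tip=(0.5763,0.8857,1.2163)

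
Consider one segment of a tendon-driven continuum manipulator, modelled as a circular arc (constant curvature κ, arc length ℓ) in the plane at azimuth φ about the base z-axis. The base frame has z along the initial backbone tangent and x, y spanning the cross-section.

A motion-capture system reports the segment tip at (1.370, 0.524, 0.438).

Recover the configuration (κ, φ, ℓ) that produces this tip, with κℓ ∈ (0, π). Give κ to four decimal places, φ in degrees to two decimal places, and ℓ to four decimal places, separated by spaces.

ρ = √(x²+y²) = √(1.370² + 0.524²) = 1.46679
φ = atan2(y, x) mod 360° = atan2(0.524, 1.370) = 20.9309°
|p|² = ρ² + z² = 1.46679² + 0.438² = 2.34332
κ = 2ρ / |p|² = 2×1.46679 / 2.34332 = 1.25189
θ = 2·atan2(ρ, z) = 2·atan2(1.46679, 0.438) = 2.56123 rad
ℓ = θ/κ = 2.56123/1.25189 = 2.04589

1.2519 20.93 2.0459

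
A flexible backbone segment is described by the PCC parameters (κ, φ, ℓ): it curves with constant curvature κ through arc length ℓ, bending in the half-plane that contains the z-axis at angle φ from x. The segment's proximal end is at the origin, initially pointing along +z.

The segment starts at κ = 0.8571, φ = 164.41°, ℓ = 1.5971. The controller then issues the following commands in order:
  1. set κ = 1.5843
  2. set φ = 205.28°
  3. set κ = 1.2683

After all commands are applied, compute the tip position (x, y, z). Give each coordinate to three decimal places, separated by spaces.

initial: κ=0.8571, φ=164.41°, ℓ=1.5971
cmd 1: set κ=1.5843 → (κ,φ,ℓ)=(1.5843,164.41°,1.5971) → tip=(-1.1058,0.3085,0.3623)
cmd 2: set φ=205.28° → (κ,φ,ℓ)=(1.5843,205.28°,1.5971) → tip=(-1.0381,-0.4903,0.3623)
cmd 3: set κ=1.2683 → (κ,φ,ℓ)=(1.2683,205.28°,1.5971) → tip=(-1.0261,-0.4846,0.7083)

-1.026 -0.485 0.708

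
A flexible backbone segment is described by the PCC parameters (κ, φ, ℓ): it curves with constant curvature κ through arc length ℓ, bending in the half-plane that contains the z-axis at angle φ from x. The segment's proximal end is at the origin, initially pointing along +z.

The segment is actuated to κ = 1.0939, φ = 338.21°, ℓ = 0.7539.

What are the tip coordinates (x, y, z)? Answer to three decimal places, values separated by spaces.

0.273 -0.109 0.671

θ = κ·ℓ = 1.0939 × 0.7539 = 0.82469 rad
ρ = (1 − cos θ)/κ = (1 − 0.67878)/1.0939 = 0.29364
z = sin θ / κ = 0.73434/1.0939 = 0.67130
x = ρ cos φ = 0.29364 × cos(338.21°) = 0.27266
y = ρ sin φ = 0.29364 × sin(338.21°) = -0.10900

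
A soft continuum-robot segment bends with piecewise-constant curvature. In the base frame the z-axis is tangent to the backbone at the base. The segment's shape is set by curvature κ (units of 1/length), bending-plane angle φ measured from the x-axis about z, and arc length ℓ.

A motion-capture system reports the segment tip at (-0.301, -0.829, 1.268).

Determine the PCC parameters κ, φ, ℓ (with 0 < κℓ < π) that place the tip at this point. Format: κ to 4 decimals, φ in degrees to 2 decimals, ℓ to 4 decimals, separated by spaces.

0.7394 250.04 1.6439

ρ = √(x²+y²) = √(-0.301² + -0.829²) = 0.88195
φ = atan2(y, x) mod 360° = atan2(-0.829, -0.301) = 250.0446°
|p|² = ρ² + z² = 0.88195² + 1.268² = 2.38567
κ = 2ρ / |p|² = 2×0.88195 / 2.38567 = 0.73938
θ = 2·atan2(ρ, z) = 2·atan2(0.88195, 1.268) = 1.21546 rad
ℓ = θ/κ = 1.21546/0.73938 = 1.64390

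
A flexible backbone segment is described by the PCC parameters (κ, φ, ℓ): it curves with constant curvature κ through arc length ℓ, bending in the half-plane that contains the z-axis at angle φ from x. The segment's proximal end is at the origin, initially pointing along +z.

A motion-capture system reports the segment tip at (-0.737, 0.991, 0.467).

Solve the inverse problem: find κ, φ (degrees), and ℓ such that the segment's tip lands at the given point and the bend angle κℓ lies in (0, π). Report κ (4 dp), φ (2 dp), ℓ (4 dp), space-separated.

1.4168 126.64 1.7070

ρ = √(x²+y²) = √(-0.737² + 0.991²) = 1.23501
φ = atan2(y, x) mod 360° = atan2(0.991, -0.737) = 126.6379°
|p|² = ρ² + z² = 1.23501² + 0.467² = 1.74334
κ = 2ρ / |p|² = 2×1.23501 / 1.74334 = 1.41683
θ = 2·atan2(ρ, z) = 2·atan2(1.23501, 0.467) = 2.41856 rad
ℓ = θ/κ = 2.41856/1.41683 = 1.70702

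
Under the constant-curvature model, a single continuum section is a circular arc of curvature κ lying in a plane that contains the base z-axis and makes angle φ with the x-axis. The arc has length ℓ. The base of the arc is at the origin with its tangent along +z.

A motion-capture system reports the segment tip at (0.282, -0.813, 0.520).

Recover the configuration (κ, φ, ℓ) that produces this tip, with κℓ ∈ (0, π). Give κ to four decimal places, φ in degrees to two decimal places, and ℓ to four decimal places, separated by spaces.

1.7025 289.13 1.2067

ρ = √(x²+y²) = √(0.282² + -0.813²) = 0.86052
φ = atan2(y, x) mod 360° = atan2(-0.813, 0.282) = 289.1298°
|p|² = ρ² + z² = 0.86052² + 0.520² = 1.01089
κ = 2ρ / |p|² = 2×0.86052 / 1.01089 = 1.70249
θ = 2·atan2(ρ, z) = 2·atan2(0.86052, 0.520) = 2.05446 rad
ℓ = θ/κ = 2.05446/1.70249 = 1.20674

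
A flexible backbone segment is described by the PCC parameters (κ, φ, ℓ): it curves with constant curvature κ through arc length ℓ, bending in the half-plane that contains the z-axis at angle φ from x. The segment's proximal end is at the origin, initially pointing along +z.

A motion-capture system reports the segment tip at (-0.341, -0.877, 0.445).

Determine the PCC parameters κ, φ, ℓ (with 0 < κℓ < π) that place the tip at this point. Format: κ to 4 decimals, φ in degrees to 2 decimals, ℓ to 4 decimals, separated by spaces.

ρ = √(x²+y²) = √(-0.341² + -0.877²) = 0.94096
φ = atan2(y, x) mod 360° = atan2(-0.877, -0.341) = 248.7526°
|p|² = ρ² + z² = 0.94096² + 0.445² = 1.08344
κ = 2ρ / |p|² = 2×0.94096 / 1.08344 = 1.73700
θ = 2·atan2(ρ, z) = 2·atan2(0.94096, 0.445) = 2.25809 rad
ℓ = θ/κ = 2.25809/1.73700 = 1.30000

1.7370 248.75 1.3000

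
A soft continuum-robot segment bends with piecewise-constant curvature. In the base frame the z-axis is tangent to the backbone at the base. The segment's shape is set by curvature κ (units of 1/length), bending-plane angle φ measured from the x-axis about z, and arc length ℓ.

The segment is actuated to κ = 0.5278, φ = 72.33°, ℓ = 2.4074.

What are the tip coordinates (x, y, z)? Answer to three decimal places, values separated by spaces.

0.405 1.271 1.810

θ = κ·ℓ = 0.5278 × 2.4074 = 1.27063 rad
ρ = (1 − cos θ)/κ = (1 − 0.29568)/0.5278 = 1.33444
z = sin θ / κ = 0.95529/0.5278 = 1.80994
x = ρ cos φ = 1.33444 × cos(72.33°) = 0.40505
y = ρ sin φ = 1.33444 × sin(72.33°) = 1.27148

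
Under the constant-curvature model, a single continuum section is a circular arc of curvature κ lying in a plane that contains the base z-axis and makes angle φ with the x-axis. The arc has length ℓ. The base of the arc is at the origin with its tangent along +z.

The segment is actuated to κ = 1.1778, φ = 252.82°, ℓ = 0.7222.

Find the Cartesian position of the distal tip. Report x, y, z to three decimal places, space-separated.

-0.085 -0.276 0.638

θ = κ·ℓ = 1.1778 × 0.7222 = 0.85061 rad
ρ = (1 − cos θ)/κ = (1 − 0.65953)/1.1778 = 0.28908
z = sin θ / κ = 0.75168/1.1778 = 0.63821
x = ρ cos φ = 0.28908 × cos(252.82°) = -0.08539
y = ρ sin φ = 0.28908 × sin(252.82°) = -0.27618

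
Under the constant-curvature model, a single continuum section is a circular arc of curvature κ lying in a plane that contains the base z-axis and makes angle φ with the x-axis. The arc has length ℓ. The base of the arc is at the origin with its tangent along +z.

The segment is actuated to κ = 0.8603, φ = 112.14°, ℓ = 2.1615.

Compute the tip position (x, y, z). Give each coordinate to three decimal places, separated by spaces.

-0.563 1.383 1.114

θ = κ·ℓ = 0.8603 × 2.1615 = 1.85954 rad
ρ = (1 − cos θ)/κ = (1 − -0.28475)/0.8603 = 1.49337
z = sin θ / κ = 0.95860/0.8603 = 1.11427
x = ρ cos φ = 1.49337 × cos(112.14°) = -0.56281
y = ρ sin φ = 1.49337 × sin(112.14°) = 1.38326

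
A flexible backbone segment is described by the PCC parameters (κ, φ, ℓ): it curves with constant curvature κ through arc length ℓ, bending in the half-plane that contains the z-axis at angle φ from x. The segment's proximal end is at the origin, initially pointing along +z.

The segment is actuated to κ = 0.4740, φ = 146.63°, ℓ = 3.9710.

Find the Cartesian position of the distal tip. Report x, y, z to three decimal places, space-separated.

θ = κ·ℓ = 0.4740 × 3.9710 = 1.88225 rad
ρ = (1 − cos θ)/κ = (1 − -0.30645)/0.4740 = 2.75622
z = sin θ / κ = 0.95189/0.4740 = 2.00820
x = ρ cos φ = 2.75622 × cos(146.63°) = -2.30182
y = ρ sin φ = 2.75622 × sin(146.63°) = 1.51604

-2.302 1.516 2.008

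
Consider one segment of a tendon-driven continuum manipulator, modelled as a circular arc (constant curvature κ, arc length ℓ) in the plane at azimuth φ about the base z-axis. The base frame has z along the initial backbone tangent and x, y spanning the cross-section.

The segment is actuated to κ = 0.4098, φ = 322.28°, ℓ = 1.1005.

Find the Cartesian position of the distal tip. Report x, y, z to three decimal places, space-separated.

0.193 -0.149 1.064

θ = κ·ℓ = 0.4098 × 1.1005 = 0.45098 rad
ρ = (1 − cos θ)/κ = (1 − 0.90002)/0.4098 = 0.24398
z = sin θ / κ = 0.43585/0.4098 = 1.06357
x = ρ cos φ = 0.24398 × cos(322.28°) = 0.19299
y = ρ sin φ = 0.24398 × sin(322.28°) = -0.14927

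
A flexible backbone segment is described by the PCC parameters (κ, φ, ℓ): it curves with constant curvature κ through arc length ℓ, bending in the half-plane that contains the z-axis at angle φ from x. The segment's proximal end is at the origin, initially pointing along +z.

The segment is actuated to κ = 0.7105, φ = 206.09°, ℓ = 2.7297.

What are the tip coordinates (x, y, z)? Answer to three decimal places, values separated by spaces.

-1.720 -0.842 1.313

θ = κ·ℓ = 0.7105 × 2.7297 = 1.93945 rad
ρ = (1 − cos θ)/κ = (1 − -0.36036)/0.7105 = 1.91465
z = sin θ / κ = 0.93281/0.7105 = 1.31290
x = ρ cos φ = 1.91465 × cos(206.09°) = -1.71956
y = ρ sin φ = 1.91465 × sin(206.09°) = -0.84203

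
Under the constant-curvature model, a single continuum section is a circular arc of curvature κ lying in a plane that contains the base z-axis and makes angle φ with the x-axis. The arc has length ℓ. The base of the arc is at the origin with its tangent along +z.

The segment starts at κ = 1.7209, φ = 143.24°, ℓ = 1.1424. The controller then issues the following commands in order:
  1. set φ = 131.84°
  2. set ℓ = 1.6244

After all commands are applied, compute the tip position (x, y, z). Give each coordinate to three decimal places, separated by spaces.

-0.752 0.840 0.197

initial: κ=1.7209, φ=143.24°, ℓ=1.1424
cmd 1: set φ=131.84° → (κ,φ,ℓ)=(1.7209,131.84°,1.1424) → tip=(-0.5368,0.5996,0.5363)
cmd 2: set ℓ=1.6244 → (κ,φ,ℓ)=(1.7209,131.84°,1.6244) → tip=(-0.7522,0.8402,0.1972)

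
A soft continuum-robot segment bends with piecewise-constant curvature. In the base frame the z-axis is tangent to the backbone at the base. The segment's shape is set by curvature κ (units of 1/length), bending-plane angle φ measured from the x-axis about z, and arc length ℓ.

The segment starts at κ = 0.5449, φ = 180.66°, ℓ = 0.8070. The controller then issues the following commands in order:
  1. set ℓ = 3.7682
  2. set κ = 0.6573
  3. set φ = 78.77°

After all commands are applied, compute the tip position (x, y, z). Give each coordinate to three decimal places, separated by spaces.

initial: κ=0.5449, φ=180.66°, ℓ=0.8070
cmd 1: set ℓ=3.7682 → (κ,φ,ℓ)=(0.5449,180.66°,3.7682) → tip=(-2.6865,-0.0309,1.6257)
cmd 2: set κ=0.6573 → (κ,φ,ℓ)=(0.6573,180.66°,3.7682) → tip=(-2.7186,-0.0313,0.9385)
cmd 3: set φ=78.77° → (κ,φ,ℓ)=(0.6573,78.77°,3.7682) → tip=(0.5295,2.6667,0.9385)

0.529 2.667 0.938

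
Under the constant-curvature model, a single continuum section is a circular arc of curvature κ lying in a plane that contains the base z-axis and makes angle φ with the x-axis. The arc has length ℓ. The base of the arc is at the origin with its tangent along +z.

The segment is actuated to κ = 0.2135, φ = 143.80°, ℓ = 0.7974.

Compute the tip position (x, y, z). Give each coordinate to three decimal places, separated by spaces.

-0.055 0.040 0.794

θ = κ·ℓ = 0.2135 × 0.7974 = 0.17024 rad
ρ = (1 − cos θ)/κ = (1 − 0.98554)/0.2135 = 0.06771
z = sin θ / κ = 0.16942/0.2135 = 0.79355
x = ρ cos φ = 0.06771 × cos(143.80°) = -0.05464
y = ρ sin φ = 0.06771 × sin(143.80°) = 0.03999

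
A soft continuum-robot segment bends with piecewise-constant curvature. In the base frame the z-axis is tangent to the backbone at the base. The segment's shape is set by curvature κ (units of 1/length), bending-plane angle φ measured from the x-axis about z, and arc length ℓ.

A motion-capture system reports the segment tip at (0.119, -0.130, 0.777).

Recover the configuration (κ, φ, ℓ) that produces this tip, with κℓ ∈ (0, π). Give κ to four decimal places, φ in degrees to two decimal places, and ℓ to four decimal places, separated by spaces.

0.5553 312.47 0.8034

ρ = √(x²+y²) = √(0.119² + -0.130²) = 0.17624
φ = atan2(y, x) mod 360° = atan2(-0.130, 0.119) = 312.4705°
|p|² = ρ² + z² = 0.17624² + 0.777² = 0.63479
κ = 2ρ / |p|² = 2×0.17624 / 0.63479 = 0.55527
θ = 2·atan2(ρ, z) = 2·atan2(0.17624, 0.777) = 0.44610 rad
ℓ = θ/κ = 0.44610/0.55527 = 0.80338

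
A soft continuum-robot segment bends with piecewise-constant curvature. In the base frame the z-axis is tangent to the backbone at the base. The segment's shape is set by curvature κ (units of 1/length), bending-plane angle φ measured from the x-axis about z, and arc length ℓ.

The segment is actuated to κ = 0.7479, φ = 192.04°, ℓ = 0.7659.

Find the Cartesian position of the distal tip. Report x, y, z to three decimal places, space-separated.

-0.209 -0.045 0.725

θ = κ·ℓ = 0.7479 × 0.7659 = 0.57282 rad
ρ = (1 − cos θ)/κ = (1 − 0.84038)/0.7479 = 0.21343
z = sin θ / κ = 0.54200/0.7479 = 0.72470
x = ρ cos φ = 0.21343 × cos(192.04°) = -0.20873
y = ρ sin φ = 0.21343 × sin(192.04°) = -0.04452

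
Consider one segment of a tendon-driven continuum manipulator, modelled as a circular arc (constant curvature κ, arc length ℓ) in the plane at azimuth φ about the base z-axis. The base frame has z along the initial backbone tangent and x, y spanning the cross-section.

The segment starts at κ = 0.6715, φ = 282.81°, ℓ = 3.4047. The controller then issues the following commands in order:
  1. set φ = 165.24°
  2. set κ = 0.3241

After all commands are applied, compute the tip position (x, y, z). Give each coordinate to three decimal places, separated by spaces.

-1.639 0.432 2.755

initial: κ=0.6715, φ=282.81°, ℓ=3.4047
cmd 1: set φ=165.24° → (κ,φ,ℓ)=(0.6715,165.24°,3.4047) → tip=(-2.3847,0.6283,1.1240)
cmd 2: set κ=0.3241 → (κ,φ,ℓ)=(0.3241,165.24°,3.4047) → tip=(-1.6395,0.4319,2.7546)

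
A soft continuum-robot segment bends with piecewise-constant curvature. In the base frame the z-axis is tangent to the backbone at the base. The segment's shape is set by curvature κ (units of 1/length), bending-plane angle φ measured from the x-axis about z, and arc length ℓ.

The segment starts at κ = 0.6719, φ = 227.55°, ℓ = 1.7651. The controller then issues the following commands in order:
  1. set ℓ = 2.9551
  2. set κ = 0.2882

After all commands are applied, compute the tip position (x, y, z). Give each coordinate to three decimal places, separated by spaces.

initial: κ=0.6719, φ=227.55°, ℓ=1.7651
cmd 1: set ℓ=2.9551 → (κ,φ,ℓ)=(0.6719,227.55°,2.9551) → tip=(-1.4093,-1.5407,1.3621)
cmd 2: set κ=0.2882 → (κ,φ,ℓ)=(0.2882,227.55°,2.9551) → tip=(-0.7992,-0.8737,2.6106)

-0.799 -0.874 2.611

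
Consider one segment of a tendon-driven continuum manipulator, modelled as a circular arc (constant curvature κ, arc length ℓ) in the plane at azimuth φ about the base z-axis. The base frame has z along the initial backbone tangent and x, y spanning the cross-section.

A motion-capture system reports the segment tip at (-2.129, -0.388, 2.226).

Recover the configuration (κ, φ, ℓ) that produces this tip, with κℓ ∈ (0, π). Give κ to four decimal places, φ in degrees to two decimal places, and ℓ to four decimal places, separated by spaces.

ρ = √(x²+y²) = √(-2.129² + -0.388²) = 2.16407
φ = atan2(y, x) mod 360° = atan2(-0.388, -2.129) = 190.3285°
|p|² = ρ² + z² = 2.16407² + 2.226² = 9.63826
κ = 2ρ / |p|² = 2×2.16407 / 9.63826 = 0.44906
θ = 2·atan2(ρ, z) = 2·atan2(2.16407, 2.226) = 1.54258 rad
ℓ = θ/κ = 1.54258/0.44906 = 3.43516

0.4491 190.33 3.4352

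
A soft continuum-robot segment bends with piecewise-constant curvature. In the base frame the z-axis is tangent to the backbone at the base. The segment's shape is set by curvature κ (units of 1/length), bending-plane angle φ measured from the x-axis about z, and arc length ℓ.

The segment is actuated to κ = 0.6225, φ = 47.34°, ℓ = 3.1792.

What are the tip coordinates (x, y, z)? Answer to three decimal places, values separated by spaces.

1.521 1.650 1.474

θ = κ·ℓ = 0.6225 × 3.1792 = 1.97905 rad
ρ = (1 − cos θ)/κ = (1 − -0.39701)/0.6225 = 2.24419
z = sin θ / κ = 0.91781/0.6225 = 1.47440
x = ρ cos φ = 2.24419 × cos(47.34°) = 1.52077
y = ρ sin φ = 2.24419 × sin(47.34°) = 1.65035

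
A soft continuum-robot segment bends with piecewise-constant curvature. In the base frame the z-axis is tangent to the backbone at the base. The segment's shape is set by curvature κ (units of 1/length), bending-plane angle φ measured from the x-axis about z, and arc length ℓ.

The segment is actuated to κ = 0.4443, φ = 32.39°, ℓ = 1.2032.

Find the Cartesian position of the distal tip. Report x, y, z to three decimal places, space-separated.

0.265 0.168 1.147

θ = κ·ℓ = 0.4443 × 1.2032 = 0.53458 rad
ρ = (1 − cos θ)/κ = (1 − 0.86048)/0.4443 = 0.31402
z = sin θ / κ = 0.50948/0.4443 = 1.14671
x = ρ cos φ = 0.31402 × cos(32.39°) = 0.26516
y = ρ sin φ = 0.31402 × sin(32.39°) = 0.16821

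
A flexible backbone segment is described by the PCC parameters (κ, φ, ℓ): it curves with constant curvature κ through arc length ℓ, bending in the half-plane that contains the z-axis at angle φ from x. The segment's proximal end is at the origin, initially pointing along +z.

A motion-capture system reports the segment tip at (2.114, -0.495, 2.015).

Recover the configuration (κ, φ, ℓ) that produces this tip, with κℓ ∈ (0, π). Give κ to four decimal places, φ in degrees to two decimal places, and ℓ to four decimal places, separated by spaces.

0.4949 346.82 3.3247

ρ = √(x²+y²) = √(2.114² + -0.495²) = 2.17118
φ = atan2(y, x) mod 360° = atan2(-0.495, 2.114) = 346.8214°
|p|² = ρ² + z² = 2.17118² + 2.015² = 8.77425
κ = 2ρ / |p|² = 2×2.17118 / 8.77425 = 0.49490
θ = 2·atan2(ρ, z) = 2·atan2(2.17118, 2.015) = 1.64538 rad
ℓ = θ/κ = 1.64538/0.49490 = 3.32468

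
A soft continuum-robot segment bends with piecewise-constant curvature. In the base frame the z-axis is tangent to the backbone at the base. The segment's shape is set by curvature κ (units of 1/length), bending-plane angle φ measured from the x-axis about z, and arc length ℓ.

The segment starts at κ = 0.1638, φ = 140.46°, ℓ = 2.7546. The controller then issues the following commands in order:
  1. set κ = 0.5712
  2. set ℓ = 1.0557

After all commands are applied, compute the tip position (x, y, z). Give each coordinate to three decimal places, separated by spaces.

-0.238 0.197 0.993

initial: κ=0.1638, φ=140.46°, ℓ=2.7546
cmd 1: set κ=0.5712 → (κ,φ,ℓ)=(0.5712,140.46°,2.7546) → tip=(-1.3537,1.1175,1.7507)
cmd 2: set ℓ=1.0557 → (κ,φ,ℓ)=(0.5712,140.46°,1.0557) → tip=(-0.2381,0.1966,0.9929)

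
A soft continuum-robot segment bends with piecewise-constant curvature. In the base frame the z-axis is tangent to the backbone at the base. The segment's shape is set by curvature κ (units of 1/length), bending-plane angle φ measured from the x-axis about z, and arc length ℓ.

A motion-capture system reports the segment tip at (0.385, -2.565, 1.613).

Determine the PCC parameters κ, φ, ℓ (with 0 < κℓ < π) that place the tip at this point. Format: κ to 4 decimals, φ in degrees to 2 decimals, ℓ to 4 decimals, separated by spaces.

ρ = √(x²+y²) = √(0.385² + -2.565²) = 2.59373
φ = atan2(y, x) mod 360° = atan2(-2.565, 0.385) = 278.5362°
|p|² = ρ² + z² = 2.59373² + 1.613² = 9.32922
κ = 2ρ / |p|² = 2×2.59373 / 9.32922 = 0.55605
θ = 2·atan2(ρ, z) = 2·atan2(2.59373, 1.613) = 2.02888 rad
ℓ = θ/κ = 2.02888/0.55605 = 3.64877

0.5560 278.54 3.6488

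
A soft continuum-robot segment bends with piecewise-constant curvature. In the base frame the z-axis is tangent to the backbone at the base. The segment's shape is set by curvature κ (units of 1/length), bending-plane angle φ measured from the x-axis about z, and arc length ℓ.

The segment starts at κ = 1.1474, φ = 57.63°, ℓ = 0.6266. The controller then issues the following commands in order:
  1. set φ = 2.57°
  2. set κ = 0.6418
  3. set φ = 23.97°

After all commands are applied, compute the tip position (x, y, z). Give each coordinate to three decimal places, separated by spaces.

0.114 0.051 0.610

initial: κ=1.1474, φ=57.63°, ℓ=0.6266
cmd 1: set φ=2.57° → (κ,φ,ℓ)=(1.1474,2.57°,0.6266) → tip=(0.2155,0.0097,0.5740)
cmd 2: set κ=0.6418 → (κ,φ,ℓ)=(0.6418,2.57°,0.6266) → tip=(0.1242,0.0056,0.6098)
cmd 3: set φ=23.97° → (κ,φ,ℓ)=(0.6418,23.97°,0.6266) → tip=(0.1136,0.0505,0.6098)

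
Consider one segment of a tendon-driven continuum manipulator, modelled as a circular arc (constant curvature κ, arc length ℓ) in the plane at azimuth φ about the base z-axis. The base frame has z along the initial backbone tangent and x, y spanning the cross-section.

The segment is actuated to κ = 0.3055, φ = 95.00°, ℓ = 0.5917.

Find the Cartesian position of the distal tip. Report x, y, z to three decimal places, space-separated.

θ = κ·ℓ = 0.3055 × 0.5917 = 0.18076 rad
ρ = (1 − cos θ)/κ = (1 − 0.98371)/0.3055 = 0.05333
z = sin θ / κ = 0.17978/0.3055 = 0.58848
x = ρ cos φ = 0.05333 × cos(95.00°) = -0.00465
y = ρ sin φ = 0.05333 × sin(95.00°) = 0.05313

-0.005 0.053 0.588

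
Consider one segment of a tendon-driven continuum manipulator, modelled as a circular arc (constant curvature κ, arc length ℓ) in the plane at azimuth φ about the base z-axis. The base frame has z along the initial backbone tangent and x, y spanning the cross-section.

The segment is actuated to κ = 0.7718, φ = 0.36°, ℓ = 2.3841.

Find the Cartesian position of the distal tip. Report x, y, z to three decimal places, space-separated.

1.640 0.010 1.249

θ = κ·ℓ = 0.7718 × 2.3841 = 1.84005 rad
ρ = (1 − cos θ)/κ = (1 − -0.26601)/0.7718 = 1.64033
z = sin θ / κ = 0.96397/0.7718 = 1.24899
x = ρ cos φ = 1.64033 × cos(0.36°) = 1.64030
y = ρ sin φ = 1.64033 × sin(0.36°) = 0.01031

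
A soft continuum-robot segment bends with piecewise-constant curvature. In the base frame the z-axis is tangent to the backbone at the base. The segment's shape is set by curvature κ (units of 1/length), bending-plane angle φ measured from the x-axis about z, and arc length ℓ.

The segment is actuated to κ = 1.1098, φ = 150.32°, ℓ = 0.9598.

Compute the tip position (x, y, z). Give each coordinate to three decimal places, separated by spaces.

θ = κ·ℓ = 1.1098 × 0.9598 = 1.06519 rad
ρ = (1 − cos θ)/κ = (1 − 0.48434)/1.1098 = 0.46464
z = sin θ / κ = 0.87488/1.1098 = 0.78832
x = ρ cos φ = 0.46464 × cos(150.32°) = -0.40368
y = ρ sin φ = 0.46464 × sin(150.32°) = 0.23007

-0.404 0.230 0.788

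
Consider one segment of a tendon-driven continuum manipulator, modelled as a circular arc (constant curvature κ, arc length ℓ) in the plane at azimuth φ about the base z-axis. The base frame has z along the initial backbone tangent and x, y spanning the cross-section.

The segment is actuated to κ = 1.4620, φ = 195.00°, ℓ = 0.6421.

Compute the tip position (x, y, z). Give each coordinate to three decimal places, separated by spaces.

-0.270 -0.072 0.552

θ = κ·ℓ = 1.4620 × 0.6421 = 0.93875 rad
ρ = (1 − cos θ)/κ = (1 − 0.59080)/1.4620 = 0.27989
z = sin θ / κ = 0.80682/1.4620 = 0.55186
x = ρ cos φ = 0.27989 × cos(195.00°) = -0.27036
y = ρ sin φ = 0.27989 × sin(195.00°) = -0.07244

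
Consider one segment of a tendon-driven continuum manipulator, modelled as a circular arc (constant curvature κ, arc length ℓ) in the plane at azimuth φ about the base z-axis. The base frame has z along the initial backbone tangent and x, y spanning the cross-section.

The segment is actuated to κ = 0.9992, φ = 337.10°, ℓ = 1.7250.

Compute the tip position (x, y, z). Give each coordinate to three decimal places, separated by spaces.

θ = κ·ℓ = 0.9992 × 1.7250 = 1.72362 rad
ρ = (1 − cos θ)/κ = (1 − -0.15223)/0.9992 = 1.15315
z = sin θ / κ = 0.98835/0.9992 = 0.98914
x = ρ cos φ = 1.15315 × cos(337.10°) = 1.06227
y = ρ sin φ = 1.15315 × sin(337.10°) = -0.44872

1.062 -0.449 0.989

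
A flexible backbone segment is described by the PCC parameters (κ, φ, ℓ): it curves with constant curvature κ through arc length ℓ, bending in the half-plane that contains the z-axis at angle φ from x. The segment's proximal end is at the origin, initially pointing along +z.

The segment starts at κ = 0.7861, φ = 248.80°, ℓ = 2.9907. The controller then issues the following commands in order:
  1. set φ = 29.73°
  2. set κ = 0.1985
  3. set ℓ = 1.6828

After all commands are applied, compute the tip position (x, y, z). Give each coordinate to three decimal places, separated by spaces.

0.242 0.138 1.652

initial: κ=0.7861, φ=248.80°, ℓ=2.9907
cmd 1: set φ=29.73° → (κ,φ,ℓ)=(0.7861,29.73°,2.9907) → tip=(1.8817,1.0746,0.9042)
cmd 2: set κ=0.1985 → (κ,φ,ℓ)=(0.1985,29.73°,2.9907) → tip=(0.7485,0.4275,2.8181)
cmd 3: set ℓ=1.6828 → (κ,φ,ℓ)=(0.1985,29.73°,1.6828) → tip=(0.2418,0.1381,1.6517)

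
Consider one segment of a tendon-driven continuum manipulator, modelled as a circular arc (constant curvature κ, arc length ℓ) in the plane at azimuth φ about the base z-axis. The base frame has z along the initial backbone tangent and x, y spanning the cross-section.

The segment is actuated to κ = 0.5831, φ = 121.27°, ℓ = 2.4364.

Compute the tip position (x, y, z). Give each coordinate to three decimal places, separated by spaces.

-0.757 1.247 1.696

θ = κ·ℓ = 0.5831 × 2.4364 = 1.42066 rad
ρ = (1 − cos θ)/κ = (1 − 0.14957)/0.5831 = 1.45847
z = sin θ / κ = 0.98875/0.5831 = 1.69568
x = ρ cos φ = 1.45847 × cos(121.27°) = -0.75705
y = ρ sin φ = 1.45847 × sin(121.27°) = 1.24660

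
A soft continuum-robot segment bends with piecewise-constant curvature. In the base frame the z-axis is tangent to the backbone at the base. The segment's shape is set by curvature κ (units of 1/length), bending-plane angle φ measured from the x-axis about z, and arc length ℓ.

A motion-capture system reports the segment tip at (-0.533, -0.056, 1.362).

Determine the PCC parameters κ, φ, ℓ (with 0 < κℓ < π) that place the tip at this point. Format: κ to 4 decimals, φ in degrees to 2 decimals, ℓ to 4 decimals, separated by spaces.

0.5003 186.00 1.4985

ρ = √(x²+y²) = √(-0.533² + -0.056²) = 0.53593
φ = atan2(y, x) mod 360° = atan2(-0.056, -0.533) = 185.9978°
|p|² = ρ² + z² = 0.53593² + 1.362² = 2.14227
κ = 2ρ / |p|² = 2×0.53593 / 2.14227 = 0.50034
θ = 2·atan2(ρ, z) = 2·atan2(0.53593, 1.362) = 0.74976 rad
ℓ = θ/κ = 0.74976/0.50034 = 1.49850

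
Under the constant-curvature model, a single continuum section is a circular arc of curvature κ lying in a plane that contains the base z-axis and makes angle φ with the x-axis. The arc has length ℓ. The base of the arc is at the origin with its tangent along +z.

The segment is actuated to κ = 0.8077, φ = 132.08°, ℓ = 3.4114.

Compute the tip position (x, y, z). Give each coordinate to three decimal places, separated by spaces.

θ = κ·ℓ = 0.8077 × 3.4114 = 2.75539 rad
ρ = (1 − cos θ)/κ = (1 − -0.92635)/0.8077 = 2.38498
z = sin θ / κ = 0.37668/0.8077 = 0.46636
x = ρ cos φ = 2.38498 × cos(132.08°) = -1.59833
y = ρ sin φ = 2.38498 × sin(132.08°) = 1.77015

-1.598 1.770 0.466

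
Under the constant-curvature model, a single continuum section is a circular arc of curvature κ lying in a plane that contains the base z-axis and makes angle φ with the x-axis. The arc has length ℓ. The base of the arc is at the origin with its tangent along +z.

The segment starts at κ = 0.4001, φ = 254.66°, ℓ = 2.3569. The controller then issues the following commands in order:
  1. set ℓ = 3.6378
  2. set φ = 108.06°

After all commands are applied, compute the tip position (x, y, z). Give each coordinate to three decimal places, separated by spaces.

-0.686 2.103 2.483

initial: κ=0.4001, φ=254.66°, ℓ=2.3569
cmd 1: set ℓ=3.6378 → (κ,φ,ℓ)=(0.4001,254.66°,3.6378) → tip=(-0.5851,-2.1330,2.4828)
cmd 2: set φ=108.06° → (κ,φ,ℓ)=(0.4001,108.06°,3.6378) → tip=(-0.6857,2.1028,2.4828)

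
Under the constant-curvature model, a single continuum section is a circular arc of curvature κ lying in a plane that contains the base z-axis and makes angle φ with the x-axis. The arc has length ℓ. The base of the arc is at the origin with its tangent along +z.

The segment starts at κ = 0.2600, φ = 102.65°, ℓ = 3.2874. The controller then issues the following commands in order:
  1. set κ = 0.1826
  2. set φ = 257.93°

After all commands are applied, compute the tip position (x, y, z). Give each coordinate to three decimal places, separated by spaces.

-0.200 -0.936 3.093

initial: κ=0.2600, φ=102.65°, ℓ=3.2874
cmd 1: set κ=0.1826 → (κ,φ,ℓ)=(0.1826,102.65°,3.2874) → tip=(-0.2097,0.9342,3.0935)
cmd 2: set φ=257.93° → (κ,φ,ℓ)=(0.1826,257.93°,3.2874) → tip=(-0.2002,-0.9362,3.0935)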